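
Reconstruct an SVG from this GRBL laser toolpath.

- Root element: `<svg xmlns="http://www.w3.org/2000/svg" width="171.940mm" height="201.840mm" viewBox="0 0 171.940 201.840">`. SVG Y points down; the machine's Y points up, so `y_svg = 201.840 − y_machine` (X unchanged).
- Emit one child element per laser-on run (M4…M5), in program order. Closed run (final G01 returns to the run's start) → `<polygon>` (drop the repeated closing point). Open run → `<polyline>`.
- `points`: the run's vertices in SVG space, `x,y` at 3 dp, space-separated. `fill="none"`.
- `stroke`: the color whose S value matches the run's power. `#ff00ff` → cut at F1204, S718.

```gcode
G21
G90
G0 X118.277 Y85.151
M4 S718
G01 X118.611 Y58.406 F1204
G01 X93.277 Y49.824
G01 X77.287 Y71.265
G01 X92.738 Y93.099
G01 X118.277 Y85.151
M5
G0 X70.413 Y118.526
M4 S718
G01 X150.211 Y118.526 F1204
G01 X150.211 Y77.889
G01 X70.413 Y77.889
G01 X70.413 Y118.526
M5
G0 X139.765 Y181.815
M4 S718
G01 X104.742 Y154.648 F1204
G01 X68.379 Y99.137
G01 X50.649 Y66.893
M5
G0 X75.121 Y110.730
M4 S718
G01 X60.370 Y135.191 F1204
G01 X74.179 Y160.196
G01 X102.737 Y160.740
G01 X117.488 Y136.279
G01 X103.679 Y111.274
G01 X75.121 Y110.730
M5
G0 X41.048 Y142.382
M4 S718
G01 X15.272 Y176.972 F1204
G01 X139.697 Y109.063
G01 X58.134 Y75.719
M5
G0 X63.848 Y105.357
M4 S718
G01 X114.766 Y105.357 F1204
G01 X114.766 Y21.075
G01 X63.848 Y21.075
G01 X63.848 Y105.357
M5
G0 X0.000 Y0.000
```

Machine Y-up, SVG Y-down with viewBox height 201.840, so y_svg = 201.840 − y_machine; X carries over. Every run uses S718, so all elements get stroke `#ff00ff` (cut).

Run 1: The run returns to its start, so emit a `<polygon>` with points (Y-flipped): 118.277,116.689 118.611,143.434 93.277,152.016 77.287,130.575 92.738,108.741.

Run 2: The run returns to its start, so emit a `<polygon>` with points (Y-flipped): 70.413,83.314 150.211,83.314 150.211,123.951 70.413,123.951.

Run 3: The run is open, so emit a `<polyline>` with points (Y-flipped): 139.765,20.025 104.742,47.192 68.379,102.703 50.649,134.947.

Run 4: The run returns to its start, so emit a `<polygon>` with points (Y-flipped): 75.121,91.110 60.370,66.649 74.179,41.644 102.737,41.100 117.488,65.561 103.679,90.566.

Run 5: The run is open, so emit a `<polyline>` with points (Y-flipped): 41.048,59.458 15.272,24.868 139.697,92.777 58.134,126.121.

Run 6: The run returns to its start, so emit a `<polygon>` with points (Y-flipped): 63.848,96.483 114.766,96.483 114.766,180.765 63.848,180.765.

<svg xmlns="http://www.w3.org/2000/svg" width="171.940mm" height="201.840mm" viewBox="0 0 171.940 201.840">
  <polygon points="118.277,116.689 118.611,143.434 93.277,152.016 77.287,130.575 92.738,108.741" fill="none" stroke="#ff00ff"/>
  <polygon points="70.413,83.314 150.211,83.314 150.211,123.951 70.413,123.951" fill="none" stroke="#ff00ff"/>
  <polyline points="139.765,20.025 104.742,47.192 68.379,102.703 50.649,134.947" fill="none" stroke="#ff00ff"/>
  <polygon points="75.121,91.110 60.370,66.649 74.179,41.644 102.737,41.100 117.488,65.561 103.679,90.566" fill="none" stroke="#ff00ff"/>
  <polyline points="41.048,59.458 15.272,24.868 139.697,92.777 58.134,126.121" fill="none" stroke="#ff00ff"/>
  <polygon points="63.848,96.483 114.766,96.483 114.766,180.765 63.848,180.765" fill="none" stroke="#ff00ff"/>
</svg>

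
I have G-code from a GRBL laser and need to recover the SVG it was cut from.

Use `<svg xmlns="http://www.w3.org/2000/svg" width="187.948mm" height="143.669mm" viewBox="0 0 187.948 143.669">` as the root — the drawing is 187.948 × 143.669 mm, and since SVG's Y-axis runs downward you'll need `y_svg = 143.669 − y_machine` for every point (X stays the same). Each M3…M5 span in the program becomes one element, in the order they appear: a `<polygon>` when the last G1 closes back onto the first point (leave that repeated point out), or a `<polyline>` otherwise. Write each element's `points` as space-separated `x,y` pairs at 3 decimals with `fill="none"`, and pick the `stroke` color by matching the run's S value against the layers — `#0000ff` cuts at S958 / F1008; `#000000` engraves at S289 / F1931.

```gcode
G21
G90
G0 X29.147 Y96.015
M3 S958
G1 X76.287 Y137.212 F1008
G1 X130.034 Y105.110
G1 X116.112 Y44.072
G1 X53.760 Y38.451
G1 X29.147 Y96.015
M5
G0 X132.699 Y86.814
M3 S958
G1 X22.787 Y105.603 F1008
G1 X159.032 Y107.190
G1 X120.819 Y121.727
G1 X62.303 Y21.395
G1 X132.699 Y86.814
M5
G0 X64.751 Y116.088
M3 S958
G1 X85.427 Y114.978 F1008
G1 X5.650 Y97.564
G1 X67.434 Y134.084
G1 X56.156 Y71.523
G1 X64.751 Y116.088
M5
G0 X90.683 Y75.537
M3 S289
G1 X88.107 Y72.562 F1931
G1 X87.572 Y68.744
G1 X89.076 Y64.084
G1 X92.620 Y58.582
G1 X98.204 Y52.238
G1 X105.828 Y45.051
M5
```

<svg xmlns="http://www.w3.org/2000/svg" width="187.948mm" height="143.669mm" viewBox="0 0 187.948 143.669">
  <polygon points="29.147,47.654 76.287,6.457 130.034,38.559 116.112,99.597 53.760,105.218" fill="none" stroke="#0000ff"/>
  <polygon points="132.699,56.855 22.787,38.066 159.032,36.479 120.819,21.942 62.303,122.274" fill="none" stroke="#0000ff"/>
  <polygon points="64.751,27.581 85.427,28.691 5.650,46.105 67.434,9.585 56.156,72.146" fill="none" stroke="#0000ff"/>
  <polyline points="90.683,68.132 88.107,71.107 87.572,74.925 89.076,79.585 92.620,85.087 98.204,91.431 105.828,98.618" fill="none" stroke="#000000"/>
</svg>

y_svg = 143.669 − y_m.

[1] S958→`#0000ff` (cut); closed run; points: 29.147,47.654 76.287,6.457 130.034,38.559 116.112,99.597 53.760,105.218

[2] S958→`#0000ff` (cut); closed run; points: 132.699,56.855 22.787,38.066 159.032,36.479 120.819,21.942 62.303,122.274

[3] S958→`#0000ff` (cut); closed run; points: 64.751,27.581 85.427,28.691 5.650,46.105 67.434,9.585 56.156,72.146

[4] S289→`#000000` (engrave); open run; points: 90.683,68.132 88.107,71.107 87.572,74.925 89.076,79.585 92.620,85.087 98.204,91.431 105.828,98.618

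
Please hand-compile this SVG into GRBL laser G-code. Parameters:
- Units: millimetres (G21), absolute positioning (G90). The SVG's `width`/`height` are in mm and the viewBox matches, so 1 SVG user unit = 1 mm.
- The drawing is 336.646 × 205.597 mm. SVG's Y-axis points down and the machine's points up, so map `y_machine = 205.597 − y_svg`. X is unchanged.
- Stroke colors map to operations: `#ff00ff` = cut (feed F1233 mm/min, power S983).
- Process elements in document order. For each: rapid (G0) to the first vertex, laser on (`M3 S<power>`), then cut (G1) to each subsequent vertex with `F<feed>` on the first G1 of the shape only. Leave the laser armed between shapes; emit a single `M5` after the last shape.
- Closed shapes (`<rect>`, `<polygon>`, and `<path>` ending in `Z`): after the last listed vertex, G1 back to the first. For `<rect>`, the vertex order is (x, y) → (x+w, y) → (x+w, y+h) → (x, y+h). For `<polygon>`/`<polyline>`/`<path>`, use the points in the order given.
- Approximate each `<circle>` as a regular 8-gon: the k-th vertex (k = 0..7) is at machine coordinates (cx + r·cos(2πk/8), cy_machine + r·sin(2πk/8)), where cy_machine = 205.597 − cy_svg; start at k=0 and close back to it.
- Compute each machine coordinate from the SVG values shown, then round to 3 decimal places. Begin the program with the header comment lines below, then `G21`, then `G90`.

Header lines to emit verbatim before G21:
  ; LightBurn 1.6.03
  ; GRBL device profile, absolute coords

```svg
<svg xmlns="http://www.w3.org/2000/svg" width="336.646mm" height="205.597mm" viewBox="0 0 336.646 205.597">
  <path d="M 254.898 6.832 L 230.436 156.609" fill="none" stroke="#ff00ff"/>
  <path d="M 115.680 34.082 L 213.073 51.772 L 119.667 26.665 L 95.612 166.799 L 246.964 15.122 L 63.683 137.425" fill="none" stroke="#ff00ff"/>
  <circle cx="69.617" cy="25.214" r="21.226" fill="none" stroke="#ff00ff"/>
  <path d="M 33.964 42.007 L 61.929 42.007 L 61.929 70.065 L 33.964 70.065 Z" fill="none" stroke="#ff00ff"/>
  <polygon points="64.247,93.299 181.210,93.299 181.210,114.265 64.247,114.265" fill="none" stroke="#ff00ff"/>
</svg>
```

; LightBurn 1.6.03
; GRBL device profile, absolute coords
G21
G90
G0 X254.898 Y198.765
M3 S983
G1 X230.436 Y48.988 F1233
G0 X115.680 Y171.515
M3 S983
G1 X213.073 Y153.825 F1233
G1 X119.667 Y178.932
G1 X95.612 Y38.798
G1 X246.964 Y190.475
G1 X63.683 Y68.172
G0 X90.843 Y180.383
M3 S983
G1 X84.626 Y195.392 F1233
G1 X69.617 Y201.609
G1 X54.608 Y195.392
G1 X48.391 Y180.383
G1 X54.608 Y165.374
G1 X69.617 Y159.157
G1 X84.626 Y165.374
G1 X90.843 Y180.383
G0 X33.964 Y163.590
M3 S983
G1 X61.929 Y163.590 F1233
G1 X61.929 Y135.532
G1 X33.964 Y135.532
G1 X33.964 Y163.590
G0 X64.247 Y112.298
M3 S983
G1 X181.210 Y112.298 F1233
G1 X181.210 Y91.332
G1 X64.247 Y91.332
G1 X64.247 Y112.298
M5

Since the viewBox matches the mm dimensions, user units are millimetres directly. The only transform is the Y-flip y_m = 205.597 − y_svg.

Shape 1 is a line segment drawn with `<path>`. Its stroke #ff00ff means cut at S983, F1233. After flipping Y the toolpath is (254.898,198.765) → (230.436,48.988).

Shape 2 is a open polyline drawn with `<path>`. Its stroke #ff00ff means cut at S983, F1233. After flipping Y the toolpath is (115.680,171.515) → (213.073,153.825) → (119.667,178.932) → (95.612,38.798) → (246.964,190.475) → (63.683,68.172).

Shape 3 is a circle drawn with `<circle>`. Its stroke #ff00ff means cut at S983, F1233. After flipping Y the toolpath is (90.843,180.383) → (84.626,195.392) → (69.617,201.609) → (54.608,195.392) → (48.391,180.383) → (54.608,165.374) → (69.617,159.157) → (84.626,165.374) → (90.843,180.383), returning to the start.

Shape 4 is a rectangle drawn with `<path>`. Its stroke #ff00ff means cut at S983, F1233. After flipping Y the toolpath is (33.964,163.590) → (61.929,163.590) → (61.929,135.532) → (33.964,135.532) → (33.964,163.590), returning to the start.

Shape 5 is a rectangle drawn with `<polygon>`. Its stroke #ff00ff means cut at S983, F1233. After flipping Y the toolpath is (64.247,112.298) → (181.210,112.298) → (181.210,91.332) → (64.247,91.332) → (64.247,112.298), returning to the start.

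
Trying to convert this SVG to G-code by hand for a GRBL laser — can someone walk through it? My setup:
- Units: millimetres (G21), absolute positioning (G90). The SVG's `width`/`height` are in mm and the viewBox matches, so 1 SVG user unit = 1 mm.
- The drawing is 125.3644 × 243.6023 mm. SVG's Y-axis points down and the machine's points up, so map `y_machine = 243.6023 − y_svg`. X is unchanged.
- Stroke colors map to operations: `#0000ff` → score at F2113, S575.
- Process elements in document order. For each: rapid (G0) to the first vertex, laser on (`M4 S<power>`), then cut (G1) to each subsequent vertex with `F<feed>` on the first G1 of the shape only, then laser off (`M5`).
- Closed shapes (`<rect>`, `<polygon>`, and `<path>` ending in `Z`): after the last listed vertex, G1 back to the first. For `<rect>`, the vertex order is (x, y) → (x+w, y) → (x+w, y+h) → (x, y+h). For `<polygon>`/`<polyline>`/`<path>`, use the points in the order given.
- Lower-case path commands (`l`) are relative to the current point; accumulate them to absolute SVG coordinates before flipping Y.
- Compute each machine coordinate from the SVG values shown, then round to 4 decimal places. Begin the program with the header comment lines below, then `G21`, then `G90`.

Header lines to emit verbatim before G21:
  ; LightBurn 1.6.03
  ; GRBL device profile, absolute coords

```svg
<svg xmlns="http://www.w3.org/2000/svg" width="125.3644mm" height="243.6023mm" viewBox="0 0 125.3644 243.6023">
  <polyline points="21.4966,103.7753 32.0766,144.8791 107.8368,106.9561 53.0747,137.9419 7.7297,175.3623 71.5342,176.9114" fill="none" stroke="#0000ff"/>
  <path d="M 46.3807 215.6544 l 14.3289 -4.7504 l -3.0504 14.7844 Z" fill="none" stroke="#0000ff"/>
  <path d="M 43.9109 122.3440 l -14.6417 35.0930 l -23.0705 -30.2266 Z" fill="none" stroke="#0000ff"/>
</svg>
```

Since the viewBox matches the mm dimensions, user units are millimetres directly. The only transform is the Y-flip y_m = 243.6023 − y_svg.

Shape 1 is a open polyline drawn with `<polyline>`. Its stroke #0000ff means score at S575, F2113. After flipping Y the toolpath is (21.4966,139.8270) → (32.0766,98.7232) → (107.8368,136.6462) → (53.0747,105.6604) → (7.7297,68.2400) → (71.5342,66.6909).

Shape 2 is a regular polygon drawn with `<path>`. Its stroke #0000ff means score at S575, F2113. After flipping Y the toolpath is (46.3807,27.9479) → (60.7096,32.6983) → (57.6592,17.9139) → (46.3807,27.9479), returning to the start.

Shape 3 is a regular polygon drawn with `<path>`. Its stroke #0000ff means score at S575, F2113. After flipping Y the toolpath is (43.9109,121.2583) → (29.2692,86.1653) → (6.1987,116.3919) → (43.9109,121.2583), returning to the start.

; LightBurn 1.6.03
; GRBL device profile, absolute coords
G21
G90
G0 X21.4966 Y139.8270
M4 S575
G1 X32.0766 Y98.7232 F2113
G1 X107.8368 Y136.6462
G1 X53.0747 Y105.6604
G1 X7.7297 Y68.2400
G1 X71.5342 Y66.6909
M5
G0 X46.3807 Y27.9479
M4 S575
G1 X60.7096 Y32.6983 F2113
G1 X57.6592 Y17.9139
G1 X46.3807 Y27.9479
M5
G0 X43.9109 Y121.2583
M4 S575
G1 X29.2692 Y86.1653 F2113
G1 X6.1987 Y116.3919
G1 X43.9109 Y121.2583
M5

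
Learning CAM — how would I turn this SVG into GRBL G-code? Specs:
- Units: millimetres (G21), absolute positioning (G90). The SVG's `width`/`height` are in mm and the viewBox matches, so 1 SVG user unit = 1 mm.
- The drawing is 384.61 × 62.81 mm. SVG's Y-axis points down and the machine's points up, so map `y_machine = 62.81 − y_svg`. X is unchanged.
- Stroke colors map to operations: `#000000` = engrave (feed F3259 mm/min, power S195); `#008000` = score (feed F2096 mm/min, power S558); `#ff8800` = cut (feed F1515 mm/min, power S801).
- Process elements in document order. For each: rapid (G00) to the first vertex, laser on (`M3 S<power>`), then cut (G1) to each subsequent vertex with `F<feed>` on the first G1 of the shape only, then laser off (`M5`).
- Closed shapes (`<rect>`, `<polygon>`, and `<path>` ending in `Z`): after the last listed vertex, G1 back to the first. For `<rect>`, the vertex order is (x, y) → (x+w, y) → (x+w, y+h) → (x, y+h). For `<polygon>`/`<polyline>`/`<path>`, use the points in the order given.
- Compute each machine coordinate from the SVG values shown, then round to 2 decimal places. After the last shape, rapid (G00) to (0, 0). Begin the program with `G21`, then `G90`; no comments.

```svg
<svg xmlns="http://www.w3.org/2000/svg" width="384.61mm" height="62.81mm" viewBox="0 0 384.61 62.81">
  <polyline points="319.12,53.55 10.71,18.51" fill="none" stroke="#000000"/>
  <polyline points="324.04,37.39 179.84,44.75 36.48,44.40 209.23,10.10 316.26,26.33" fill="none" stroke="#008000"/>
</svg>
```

viewBox `0 0 384.61 62.81` with mm width/height → 1 unit = 1 mm. Flip: y_m = 62.81 − y_svg.

**Shape 1** — `<polyline>` line segment, stroke `#000000` → engrave (S195, F3259). Machine vertices: (319.12,9.26) → (10.71,44.30). Open path.

**Shape 2** — `<polyline>` open polyline, stroke `#008000` → score (S558, F2096). Machine vertices: (324.04,25.42) → (179.84,18.06) → (36.48,18.41) → (209.23,52.71) → (316.26,36.48). Open path.

G21
G90
G00 X319.12 Y9.26
M3 S195
G1 X10.71 Y44.30 F3259
M5
G00 X324.04 Y25.42
M3 S558
G1 X179.84 Y18.06 F2096
G1 X36.48 Y18.41
G1 X209.23 Y52.71
G1 X316.26 Y36.48
M5
G00 X0.00 Y0.00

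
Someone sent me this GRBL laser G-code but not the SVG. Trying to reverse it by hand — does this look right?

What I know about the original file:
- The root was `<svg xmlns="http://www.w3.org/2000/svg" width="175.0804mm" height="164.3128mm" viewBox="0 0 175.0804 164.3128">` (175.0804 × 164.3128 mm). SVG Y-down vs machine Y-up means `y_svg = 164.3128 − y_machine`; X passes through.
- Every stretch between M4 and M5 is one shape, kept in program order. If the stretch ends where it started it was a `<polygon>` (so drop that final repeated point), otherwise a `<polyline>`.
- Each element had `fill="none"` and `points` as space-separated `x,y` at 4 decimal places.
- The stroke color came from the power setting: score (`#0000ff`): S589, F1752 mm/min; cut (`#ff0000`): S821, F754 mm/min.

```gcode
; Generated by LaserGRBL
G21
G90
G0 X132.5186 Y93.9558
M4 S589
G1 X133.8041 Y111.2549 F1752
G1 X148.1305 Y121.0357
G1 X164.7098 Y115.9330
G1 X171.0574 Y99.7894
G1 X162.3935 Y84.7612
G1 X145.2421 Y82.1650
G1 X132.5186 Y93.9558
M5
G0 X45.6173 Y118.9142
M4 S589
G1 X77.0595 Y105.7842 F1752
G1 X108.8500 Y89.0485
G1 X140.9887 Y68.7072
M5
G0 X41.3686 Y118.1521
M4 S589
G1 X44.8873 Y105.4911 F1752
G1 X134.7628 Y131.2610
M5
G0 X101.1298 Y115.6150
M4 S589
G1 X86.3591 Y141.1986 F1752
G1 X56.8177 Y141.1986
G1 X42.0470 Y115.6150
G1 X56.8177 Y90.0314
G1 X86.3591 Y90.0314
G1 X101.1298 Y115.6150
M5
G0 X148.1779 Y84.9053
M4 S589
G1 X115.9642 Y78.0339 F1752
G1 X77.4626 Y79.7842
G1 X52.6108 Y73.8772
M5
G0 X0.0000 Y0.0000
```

y_svg = 164.3128 − y_m. Every run uses S589, so all elements get stroke `#0000ff` (score).

[1] closed run; points: 132.5186,70.3570 133.8041,53.0579 148.1305,43.2771 164.7098,48.3798 171.0574,64.5234 162.3935,79.5516 145.2421,82.1478

[2] open run; points: 45.6173,45.3986 77.0595,58.5286 108.8500,75.2643 140.9887,95.6056

[3] open run; points: 41.3686,46.1607 44.8873,58.8217 134.7628,33.0518

[4] closed run; points: 101.1298,48.6978 86.3591,23.1142 56.8177,23.1142 42.0470,48.6978 56.8177,74.2814 86.3591,74.2814

[5] open run; points: 148.1779,79.4075 115.9642,86.2789 77.4626,84.5286 52.6108,90.4356

<svg xmlns="http://www.w3.org/2000/svg" width="175.0804mm" height="164.3128mm" viewBox="0 0 175.0804 164.3128">
  <polygon points="132.5186,70.3570 133.8041,53.0579 148.1305,43.2771 164.7098,48.3798 171.0574,64.5234 162.3935,79.5516 145.2421,82.1478" fill="none" stroke="#0000ff"/>
  <polyline points="45.6173,45.3986 77.0595,58.5286 108.8500,75.2643 140.9887,95.6056" fill="none" stroke="#0000ff"/>
  <polyline points="41.3686,46.1607 44.8873,58.8217 134.7628,33.0518" fill="none" stroke="#0000ff"/>
  <polygon points="101.1298,48.6978 86.3591,23.1142 56.8177,23.1142 42.0470,48.6978 56.8177,74.2814 86.3591,74.2814" fill="none" stroke="#0000ff"/>
  <polyline points="148.1779,79.4075 115.9642,86.2789 77.4626,84.5286 52.6108,90.4356" fill="none" stroke="#0000ff"/>
</svg>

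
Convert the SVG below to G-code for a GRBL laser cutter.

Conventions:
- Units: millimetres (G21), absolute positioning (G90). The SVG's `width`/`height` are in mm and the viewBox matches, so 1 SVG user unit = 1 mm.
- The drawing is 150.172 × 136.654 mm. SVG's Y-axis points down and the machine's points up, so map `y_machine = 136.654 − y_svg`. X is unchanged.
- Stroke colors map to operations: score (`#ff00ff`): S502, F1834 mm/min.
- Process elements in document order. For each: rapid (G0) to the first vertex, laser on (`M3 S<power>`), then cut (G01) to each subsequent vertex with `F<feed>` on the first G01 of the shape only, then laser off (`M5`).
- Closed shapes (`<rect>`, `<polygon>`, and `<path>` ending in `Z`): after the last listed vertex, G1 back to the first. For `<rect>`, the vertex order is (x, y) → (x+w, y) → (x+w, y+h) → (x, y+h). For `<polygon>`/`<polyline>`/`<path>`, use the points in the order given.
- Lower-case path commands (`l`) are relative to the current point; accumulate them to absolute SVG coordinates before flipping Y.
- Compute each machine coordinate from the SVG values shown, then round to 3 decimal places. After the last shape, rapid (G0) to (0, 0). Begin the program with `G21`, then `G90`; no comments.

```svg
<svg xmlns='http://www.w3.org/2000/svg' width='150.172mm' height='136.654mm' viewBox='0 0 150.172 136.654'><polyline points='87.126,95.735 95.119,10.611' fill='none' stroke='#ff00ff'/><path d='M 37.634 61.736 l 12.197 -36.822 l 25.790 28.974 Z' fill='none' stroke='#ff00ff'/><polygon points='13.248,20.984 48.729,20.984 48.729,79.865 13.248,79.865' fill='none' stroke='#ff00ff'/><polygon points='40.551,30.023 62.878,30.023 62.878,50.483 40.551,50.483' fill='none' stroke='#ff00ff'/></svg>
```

G21
G90
G0 X87.126 Y40.919
M3 S502
G01 X95.119 Y126.043 F1834
M5
G0 X37.634 Y74.918
M3 S502
G01 X49.831 Y111.740 F1834
G01 X75.621 Y82.766
G01 X37.634 Y74.918
M5
G0 X13.248 Y115.670
M3 S502
G01 X48.729 Y115.670 F1834
G01 X48.729 Y56.789
G01 X13.248 Y56.789
G01 X13.248 Y115.670
M5
G0 X40.551 Y106.631
M3 S502
G01 X62.878 Y106.631 F1834
G01 X62.878 Y86.171
G01 X40.551 Y86.171
G01 X40.551 Y106.631
M5
G0 X0.000 Y0.000

Since the viewBox matches the mm dimensions, user units are millimetres directly. The only transform is the Y-flip y_m = 136.654 − y_svg.

Shape 1 is a line segment drawn with `<polyline>`. Its stroke #ff00ff means score at S502, F1834. After flipping Y the toolpath is (87.126,40.919) → (95.119,126.043).

Shape 2 is a regular polygon drawn with `<path>`. Its stroke #ff00ff means score at S502, F1834. After flipping Y the toolpath is (37.634,74.918) → (49.831,111.740) → (75.621,82.766) → (37.634,74.918), returning to the start.

Shape 3 is a rectangle drawn with `<polygon>`. Its stroke #ff00ff means score at S502, F1834. After flipping Y the toolpath is (13.248,115.670) → (48.729,115.670) → (48.729,56.789) → (13.248,56.789) → (13.248,115.670), returning to the start.

Shape 4 is a rectangle drawn with `<polygon>`. Its stroke #ff00ff means score at S502, F1834. After flipping Y the toolpath is (40.551,106.631) → (62.878,106.631) → (62.878,86.171) → (40.551,86.171) → (40.551,106.631), returning to the start.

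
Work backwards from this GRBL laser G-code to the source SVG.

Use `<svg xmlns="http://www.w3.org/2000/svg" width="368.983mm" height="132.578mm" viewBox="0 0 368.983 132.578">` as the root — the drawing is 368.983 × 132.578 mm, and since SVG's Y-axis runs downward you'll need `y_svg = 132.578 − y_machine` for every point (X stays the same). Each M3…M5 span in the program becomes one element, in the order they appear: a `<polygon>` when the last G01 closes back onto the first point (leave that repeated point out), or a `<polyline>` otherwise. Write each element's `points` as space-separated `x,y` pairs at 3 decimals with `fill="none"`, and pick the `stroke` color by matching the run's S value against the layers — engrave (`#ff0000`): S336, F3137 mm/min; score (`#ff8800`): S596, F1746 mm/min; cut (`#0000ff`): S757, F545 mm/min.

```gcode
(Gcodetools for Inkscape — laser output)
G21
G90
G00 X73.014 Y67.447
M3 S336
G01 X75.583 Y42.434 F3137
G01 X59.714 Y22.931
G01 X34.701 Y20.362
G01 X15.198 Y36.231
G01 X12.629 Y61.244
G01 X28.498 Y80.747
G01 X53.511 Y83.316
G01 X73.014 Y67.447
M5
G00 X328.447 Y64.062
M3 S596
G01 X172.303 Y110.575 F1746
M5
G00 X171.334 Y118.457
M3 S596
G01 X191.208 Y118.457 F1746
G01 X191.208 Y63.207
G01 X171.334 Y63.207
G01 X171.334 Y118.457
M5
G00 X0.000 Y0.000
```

<svg xmlns="http://www.w3.org/2000/svg" width="368.983mm" height="132.578mm" viewBox="0 0 368.983 132.578">
  <polygon points="73.014,65.131 75.583,90.144 59.714,109.647 34.701,112.216 15.198,96.347 12.629,71.334 28.498,51.831 53.511,49.262" fill="none" stroke="#ff0000"/>
  <polyline points="328.447,68.516 172.303,22.003" fill="none" stroke="#ff8800"/>
  <polygon points="171.334,14.121 191.208,14.121 191.208,69.371 171.334,69.371" fill="none" stroke="#ff8800"/>
</svg>

Machine Y-up, SVG Y-down with viewBox height 132.578, so y_svg = 132.578 − y_machine; X carries over.

Run 1: S336 ⇒ engrave layer `#ff0000`. The run returns to its start, so emit a `<polygon>` with points (Y-flipped): 73.014,65.131 75.583,90.144 59.714,109.647 34.701,112.216 15.198,96.347 12.629,71.334 28.498,51.831 53.511,49.262.

Run 2: S596 ⇒ score layer `#ff8800`. The run is open, so emit a `<polyline>` with points (Y-flipped): 328.447,68.516 172.303,22.003.

Run 3: the run's S596 means `#ff8800` (score). The run returns to its start, so emit a `<polygon>` with points (Y-flipped): 171.334,14.121 191.208,14.121 191.208,69.371 171.334,69.371.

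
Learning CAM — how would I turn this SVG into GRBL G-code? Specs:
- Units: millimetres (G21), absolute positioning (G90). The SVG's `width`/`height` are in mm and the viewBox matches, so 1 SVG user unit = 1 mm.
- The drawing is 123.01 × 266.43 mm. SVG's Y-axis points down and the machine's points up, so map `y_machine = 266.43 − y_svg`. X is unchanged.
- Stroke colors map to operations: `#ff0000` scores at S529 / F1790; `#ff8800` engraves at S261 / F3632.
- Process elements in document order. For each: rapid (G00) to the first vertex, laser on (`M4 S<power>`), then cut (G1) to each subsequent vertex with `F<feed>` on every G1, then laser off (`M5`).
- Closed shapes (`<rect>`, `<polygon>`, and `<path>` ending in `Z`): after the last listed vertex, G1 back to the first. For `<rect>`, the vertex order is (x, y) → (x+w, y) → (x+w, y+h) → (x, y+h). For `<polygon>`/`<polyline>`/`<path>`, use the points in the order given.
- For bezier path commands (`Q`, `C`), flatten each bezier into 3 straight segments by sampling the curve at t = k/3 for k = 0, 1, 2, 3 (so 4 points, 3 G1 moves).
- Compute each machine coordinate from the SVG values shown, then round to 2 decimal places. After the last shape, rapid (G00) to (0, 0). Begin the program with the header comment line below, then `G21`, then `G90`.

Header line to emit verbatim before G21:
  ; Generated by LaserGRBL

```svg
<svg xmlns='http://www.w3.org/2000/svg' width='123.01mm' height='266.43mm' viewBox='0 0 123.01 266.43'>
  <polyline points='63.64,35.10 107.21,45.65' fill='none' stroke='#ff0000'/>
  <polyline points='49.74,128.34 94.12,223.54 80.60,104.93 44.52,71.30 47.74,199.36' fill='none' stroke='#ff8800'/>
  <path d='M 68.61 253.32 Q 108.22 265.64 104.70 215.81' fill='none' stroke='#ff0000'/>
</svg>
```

; Generated by LaserGRBL
G21
G90
G00 X63.64 Y231.33
M4 S529
G1 X107.21 Y220.78 F1790
M5
G00 X49.74 Y138.09
M4 S261
G1 X94.12 Y42.89 F3632
G1 X80.60 Y161.50 F3632
G1 X44.52 Y195.13 F3632
G1 X47.74 Y67.07 F3632
M5
G00 X68.61 Y13.11
M4 S529
G1 X90.22 Y11.80 F1790
G1 X102.25 Y24.31 F1790
G1 X104.70 Y50.62 F1790
M5
G00 X0.00 Y0.00

1 u = 1 mm; y_m = 266.43 − y.

[1] `<polyline>` line segment, #ff0000→score S529 F1790: (63.64,231.33) → (107.21,220.78)

[2] `<polyline>` open polyline, #ff8800→engrave S261 F3632: (49.74,138.09) → (94.12,42.89) → (80.60,161.50) → (44.52,195.13) → (47.74,67.07)

[3] `<path>` quadratic bezier, #ff0000→score S529 F1790: (68.61,13.11) → (90.22,11.80) → (102.25,24.31) → (104.70,50.62)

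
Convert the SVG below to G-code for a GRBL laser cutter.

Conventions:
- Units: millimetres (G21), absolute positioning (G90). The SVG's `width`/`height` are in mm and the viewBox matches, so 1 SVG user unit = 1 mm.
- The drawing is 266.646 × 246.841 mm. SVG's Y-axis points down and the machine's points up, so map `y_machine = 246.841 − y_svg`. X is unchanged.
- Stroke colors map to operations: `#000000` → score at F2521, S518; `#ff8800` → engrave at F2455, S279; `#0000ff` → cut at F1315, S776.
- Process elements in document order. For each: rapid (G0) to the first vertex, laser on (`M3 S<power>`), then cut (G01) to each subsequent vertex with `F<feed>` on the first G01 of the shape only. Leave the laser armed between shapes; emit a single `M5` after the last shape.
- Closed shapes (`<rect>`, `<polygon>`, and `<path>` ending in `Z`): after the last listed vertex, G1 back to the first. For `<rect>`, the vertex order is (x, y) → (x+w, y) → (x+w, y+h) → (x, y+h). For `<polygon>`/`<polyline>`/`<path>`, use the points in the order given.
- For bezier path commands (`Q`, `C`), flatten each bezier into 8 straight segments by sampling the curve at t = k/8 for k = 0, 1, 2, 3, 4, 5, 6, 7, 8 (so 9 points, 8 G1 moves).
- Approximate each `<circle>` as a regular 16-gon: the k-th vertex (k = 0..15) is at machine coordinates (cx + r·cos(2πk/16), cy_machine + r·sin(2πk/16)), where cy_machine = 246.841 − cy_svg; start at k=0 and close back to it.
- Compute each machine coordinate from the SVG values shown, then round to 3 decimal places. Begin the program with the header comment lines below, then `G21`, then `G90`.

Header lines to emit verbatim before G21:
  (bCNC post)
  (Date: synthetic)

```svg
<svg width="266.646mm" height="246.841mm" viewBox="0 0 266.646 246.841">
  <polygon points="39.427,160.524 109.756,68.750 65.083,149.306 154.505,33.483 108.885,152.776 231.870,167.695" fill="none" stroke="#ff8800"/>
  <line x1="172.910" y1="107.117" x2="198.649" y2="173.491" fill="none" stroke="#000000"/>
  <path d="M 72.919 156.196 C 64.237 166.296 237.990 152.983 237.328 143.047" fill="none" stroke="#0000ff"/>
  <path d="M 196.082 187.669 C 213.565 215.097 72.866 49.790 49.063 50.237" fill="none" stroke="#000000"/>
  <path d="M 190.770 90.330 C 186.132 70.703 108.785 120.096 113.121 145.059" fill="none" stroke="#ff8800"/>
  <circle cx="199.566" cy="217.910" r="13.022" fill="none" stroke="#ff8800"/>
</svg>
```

(bCNC post)
(Date: synthetic)
G21
G90
G0 X39.427 Y86.317
M3 S279
G01 X109.756 Y178.091 F2455
G01 X65.083 Y97.535
G01 X154.505 Y213.358
G01 X108.885 Y94.065
G01 X231.870 Y79.146
G01 X39.427 Y86.317
G0 X172.910 Y139.724
M3 S518
G01 X198.649 Y73.350 F2521
G0 X72.919 Y90.645
M3 S776
G01 X77.518 Y87.903 F1315
G01 X95.038 Y87.041
G01 X121.298 Y87.747
G01 X152.116 Y89.706
G01 X183.310 Y92.604
G01 X210.697 Y96.127
G01 X230.098 Y99.962
G01 X237.328 Y103.794
G0 X196.082 Y59.172
M3 S518
G01 X195.761 Y57.221 F2521
G01 X183.833 Y69.137
G01 X163.523 Y90.721
G01 X138.055 Y117.770
G01 X110.651 Y146.084
G01 X84.535 Y171.462
G01 X62.931 Y189.702
G01 X49.063 Y196.604
G0 X190.770 Y156.511
M3 S279
G01 X185.924 Y160.818 F2455
G01 X176.071 Y159.750
G01 X163.020 Y154.402
G01 X148.580 Y145.868
G01 X134.561 Y135.244
G01 X122.772 Y123.625
G01 X115.022 Y112.106
G01 X113.121 Y101.782
G0 X212.588 Y28.931
M3 S279
G01 X211.597 Y33.914 F2455
G01 X208.774 Y38.139
G01 X204.549 Y40.962
G01 X199.566 Y41.953
G01 X194.583 Y40.962
G01 X190.358 Y38.139
G01 X187.535 Y33.914
G01 X186.544 Y28.931
G01 X187.535 Y23.948
G01 X190.358 Y19.723
G01 X194.583 Y16.900
G01 X199.566 Y15.909
G01 X204.549 Y16.900
G01 X208.774 Y19.723
G01 X211.597 Y23.948
G01 X212.588 Y28.931
M5

viewBox `0 0 266.646 246.841` with mm width/height → 1 unit = 1 mm. Flip: y_m = 246.841 − y_svg.

**Shape 1** — `<polygon>` closed polygon, stroke `#ff8800` → engrave (S279, F2455). Machine vertices: (39.427,86.317) → (109.756,178.091) → (65.083,97.535) → (154.505,213.358) → (108.885,94.065) → (231.870,79.146) → (39.427,86.317). Closed: final G1 returns to the first vertex.

**Shape 2** — `<line>` line segment, stroke `#000000` → score (S518, F2521). Machine vertices: (172.910,139.724) → (198.649,73.350). Open path.

**Shape 3** — `<path>` cubic bezier, stroke `#0000ff` → cut (S776, F1315). Control points (SVG): P0=(72.919,156.196), P1=(64.237,166.296), P2=(237.990,152.983), P3=(237.328,143.047); sampled at t=k/8. Machine vertices: (72.919,90.645) → (77.518,87.903) → (95.038,87.041) → (121.298,87.747) → (152.116,89.706) → (183.310,92.604) → (210.697,96.127) → (230.098,99.962) → (237.328,103.794). Open path.

**Shape 4** — `<path>` cubic bezier, stroke `#000000` → score (S518, F2521). Control points (SVG): P0=(196.082,187.669), P1=(213.565,215.097), P2=(72.866,49.790), P3=(49.063,50.237); sampled at t=k/8. Machine vertices: (196.082,59.172) → (195.761,57.221) → (183.833,69.137) → (163.523,90.721) → (138.055,117.770) → (110.651,146.084) → (84.535,171.462) → (62.931,189.702) → (49.063,196.604). Open path.

**Shape 5** — `<path>` cubic bezier, stroke `#ff8800` → engrave (S279, F2455). Control points (SVG): P0=(190.770,90.330), P1=(186.132,70.703), P2=(108.785,120.096), P3=(113.121,145.059); sampled at t=k/8. Machine vertices: (190.770,156.511) → (185.924,160.818) → (176.071,159.750) → (163.020,154.402) → (148.580,145.868) → (134.561,135.244) → (122.772,123.625) → (115.022,112.106) → (113.121,101.782). Open path.

**Shape 6** — `<circle>` circle, stroke `#ff8800` → engrave (S279, F2455). Machine vertices: (212.588,28.931) → (211.597,33.914) → (208.774,38.139) → (204.549,40.962) → (199.566,41.953) → (194.583,40.962) → (190.358,38.139) → (187.535,33.914) → (186.544,28.931) → (187.535,23.948) → (190.358,19.723) → (194.583,16.900) → (199.566,15.909) → (204.549,16.900) → (208.774,19.723) → (211.597,23.948) → (212.588,28.931). Closed: final G1 returns to the first vertex.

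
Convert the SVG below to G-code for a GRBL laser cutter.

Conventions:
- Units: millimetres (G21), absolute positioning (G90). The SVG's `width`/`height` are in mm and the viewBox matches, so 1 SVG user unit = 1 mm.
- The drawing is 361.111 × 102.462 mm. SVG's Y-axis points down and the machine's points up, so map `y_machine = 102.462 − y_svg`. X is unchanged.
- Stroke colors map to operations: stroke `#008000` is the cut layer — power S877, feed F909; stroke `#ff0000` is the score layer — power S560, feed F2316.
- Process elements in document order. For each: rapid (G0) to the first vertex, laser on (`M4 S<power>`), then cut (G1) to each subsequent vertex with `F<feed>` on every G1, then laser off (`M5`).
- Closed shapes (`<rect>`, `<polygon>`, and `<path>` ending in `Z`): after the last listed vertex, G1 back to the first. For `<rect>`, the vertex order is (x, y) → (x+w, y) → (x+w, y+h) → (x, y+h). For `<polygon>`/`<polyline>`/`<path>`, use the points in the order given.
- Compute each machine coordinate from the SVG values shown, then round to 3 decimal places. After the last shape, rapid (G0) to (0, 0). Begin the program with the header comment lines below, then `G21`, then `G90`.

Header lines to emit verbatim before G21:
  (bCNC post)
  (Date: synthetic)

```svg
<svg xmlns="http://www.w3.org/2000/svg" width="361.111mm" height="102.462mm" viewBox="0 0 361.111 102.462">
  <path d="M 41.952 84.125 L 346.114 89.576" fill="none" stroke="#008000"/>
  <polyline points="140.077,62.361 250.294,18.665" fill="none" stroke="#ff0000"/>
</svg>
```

(bCNC post)
(Date: synthetic)
G21
G90
G0 X41.952 Y18.337
M4 S877
G1 X346.114 Y12.886 F909
M5
G0 X140.077 Y40.101
M4 S560
G1 X250.294 Y83.797 F2316
M5
G0 X0.000 Y0.000

1 u = 1 mm; y_m = 102.462 − y.

[1] `<path>` line segment, #008000→cut S877 F909: (41.952,18.337) → (346.114,12.886)

[2] `<polyline>` line segment, #ff0000→score S560 F2316: (140.077,40.101) → (250.294,83.797)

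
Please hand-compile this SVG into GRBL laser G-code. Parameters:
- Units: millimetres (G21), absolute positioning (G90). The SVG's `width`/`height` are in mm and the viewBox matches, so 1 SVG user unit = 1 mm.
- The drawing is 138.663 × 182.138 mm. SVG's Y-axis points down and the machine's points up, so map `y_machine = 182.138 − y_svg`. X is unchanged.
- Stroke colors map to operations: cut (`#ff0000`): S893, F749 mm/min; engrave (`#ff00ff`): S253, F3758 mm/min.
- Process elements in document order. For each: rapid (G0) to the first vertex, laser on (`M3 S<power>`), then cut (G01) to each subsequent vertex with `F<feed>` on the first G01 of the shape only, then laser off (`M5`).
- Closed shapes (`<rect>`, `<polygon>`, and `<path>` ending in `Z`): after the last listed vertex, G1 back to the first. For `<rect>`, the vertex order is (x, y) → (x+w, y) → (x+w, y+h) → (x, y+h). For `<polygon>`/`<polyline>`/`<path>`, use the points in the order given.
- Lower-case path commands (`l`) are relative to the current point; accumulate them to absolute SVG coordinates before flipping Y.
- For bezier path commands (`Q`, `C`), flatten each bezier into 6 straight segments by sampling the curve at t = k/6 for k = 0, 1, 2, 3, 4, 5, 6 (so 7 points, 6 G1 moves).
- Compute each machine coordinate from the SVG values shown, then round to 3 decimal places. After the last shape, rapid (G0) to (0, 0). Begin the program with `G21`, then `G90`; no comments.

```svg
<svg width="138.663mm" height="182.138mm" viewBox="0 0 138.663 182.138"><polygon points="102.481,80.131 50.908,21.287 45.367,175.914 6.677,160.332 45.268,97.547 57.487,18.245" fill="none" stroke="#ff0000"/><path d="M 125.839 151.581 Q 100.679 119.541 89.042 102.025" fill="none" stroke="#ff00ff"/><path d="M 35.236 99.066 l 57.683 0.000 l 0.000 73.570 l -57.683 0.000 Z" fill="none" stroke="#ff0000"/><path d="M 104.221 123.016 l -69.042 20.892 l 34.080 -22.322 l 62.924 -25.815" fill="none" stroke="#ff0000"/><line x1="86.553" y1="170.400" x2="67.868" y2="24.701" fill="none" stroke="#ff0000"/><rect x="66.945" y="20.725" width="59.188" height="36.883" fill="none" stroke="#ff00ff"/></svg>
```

Since the viewBox matches the mm dimensions, user units are millimetres directly. The only transform is the Y-flip y_m = 182.138 − y_svg.

Shape 1 is a closed polygon drawn with `<polygon>`. Its stroke #ff0000 means cut at S893, F749. After flipping Y the toolpath is (102.481,102.007) → (50.908,160.851) → (45.367,6.224) → (6.677,21.806) → (45.268,84.591) → (57.487,163.893) → (102.481,102.007), returning to the start.

Shape 2 is a quadratic bezier drawn with `<path>`. Its stroke #ff00ff means engrave at S253, F3758. After flipping Y the toolpath is (125.839,30.557) → (117.828,40.834) → (110.568,50.303) → (104.060,58.966) → (98.303,66.822) → (93.297,73.871) → (89.042,80.113).

Shape 3 is a rectangle drawn with `<path>`. Its stroke #ff0000 means cut at S893, F749. After flipping Y the toolpath is (35.236,83.072) → (92.919,83.072) → (92.919,9.502) → (35.236,9.502) → (35.236,83.072), returning to the start.

Shape 4 is a open polyline drawn with `<path>`. Its stroke #ff0000 means cut at S893, F749. After flipping Y the toolpath is (104.221,59.122) → (35.179,38.230) → (69.259,60.552) → (132.183,86.367).

Shape 5 is a line segment drawn with `<line>`. Its stroke #ff0000 means cut at S893, F749. After flipping Y the toolpath is (86.553,11.738) → (67.868,157.437).

Shape 6 is a rectangle drawn with `<rect>`. Its stroke #ff00ff means engrave at S253, F3758. After flipping Y the toolpath is (66.945,161.413) → (126.133,161.413) → (126.133,124.530) → (66.945,124.530) → (66.945,161.413), returning to the start.

G21
G90
G0 X102.481 Y102.007
M3 S893
G01 X50.908 Y160.851 F749
G01 X45.367 Y6.224
G01 X6.677 Y21.806
G01 X45.268 Y84.591
G01 X57.487 Y163.893
G01 X102.481 Y102.007
M5
G0 X125.839 Y30.557
M3 S253
G01 X117.828 Y40.834 F3758
G01 X110.568 Y50.303
G01 X104.060 Y58.966
G01 X98.303 Y66.822
G01 X93.297 Y73.871
G01 X89.042 Y80.113
M5
G0 X35.236 Y83.072
M3 S893
G01 X92.919 Y83.072 F749
G01 X92.919 Y9.502
G01 X35.236 Y9.502
G01 X35.236 Y83.072
M5
G0 X104.221 Y59.122
M3 S893
G01 X35.179 Y38.230 F749
G01 X69.259 Y60.552
G01 X132.183 Y86.367
M5
G0 X86.553 Y11.738
M3 S893
G01 X67.868 Y157.437 F749
M5
G0 X66.945 Y161.413
M3 S253
G01 X126.133 Y161.413 F3758
G01 X126.133 Y124.530
G01 X66.945 Y124.530
G01 X66.945 Y161.413
M5
G0 X0.000 Y0.000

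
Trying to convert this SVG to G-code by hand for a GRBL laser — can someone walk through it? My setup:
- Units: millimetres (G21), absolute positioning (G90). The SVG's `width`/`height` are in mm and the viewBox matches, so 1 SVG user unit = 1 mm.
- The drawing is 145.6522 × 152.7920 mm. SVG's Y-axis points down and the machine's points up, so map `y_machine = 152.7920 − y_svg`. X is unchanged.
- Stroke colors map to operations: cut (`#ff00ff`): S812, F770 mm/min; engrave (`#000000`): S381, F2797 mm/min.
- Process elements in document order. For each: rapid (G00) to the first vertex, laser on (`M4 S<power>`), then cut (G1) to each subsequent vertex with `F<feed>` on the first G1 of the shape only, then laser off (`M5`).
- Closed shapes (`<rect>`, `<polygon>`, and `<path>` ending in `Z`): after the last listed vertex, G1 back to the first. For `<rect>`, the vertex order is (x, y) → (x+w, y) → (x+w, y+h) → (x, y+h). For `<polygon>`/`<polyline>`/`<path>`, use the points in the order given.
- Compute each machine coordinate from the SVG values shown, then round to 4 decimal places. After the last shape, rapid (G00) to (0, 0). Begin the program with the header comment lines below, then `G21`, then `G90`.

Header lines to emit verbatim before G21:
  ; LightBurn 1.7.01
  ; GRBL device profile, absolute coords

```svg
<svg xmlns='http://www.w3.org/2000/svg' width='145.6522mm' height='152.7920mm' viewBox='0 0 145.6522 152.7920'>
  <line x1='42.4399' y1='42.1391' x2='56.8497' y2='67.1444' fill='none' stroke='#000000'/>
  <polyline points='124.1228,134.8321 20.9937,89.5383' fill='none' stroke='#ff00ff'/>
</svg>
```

; LightBurn 1.7.01
; GRBL device profile, absolute coords
G21
G90
G00 X42.4399 Y110.6529
M4 S381
G1 X56.8497 Y85.6476 F2797
M5
G00 X124.1228 Y17.9599
M4 S812
G1 X20.9937 Y63.2537 F770
M5
G00 X0.0000 Y0.0000

viewBox `0 0 145.6522 152.7920` with mm width/height → 1 unit = 1 mm. Flip: y_m = 152.7920 − y_svg.

**Shape 1** — `<line>` line segment, stroke `#000000` → engrave (S381, F2797). Machine vertices: (42.4399,110.6529) → (56.8497,85.6476). Open path.

**Shape 2** — `<polyline>` line segment, stroke `#ff00ff` → cut (S812, F770). Machine vertices: (124.1228,17.9599) → (20.9937,63.2537). Open path.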